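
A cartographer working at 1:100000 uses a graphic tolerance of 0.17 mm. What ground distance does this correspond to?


ground = 0.17 mm * 100000 / 1000 = 17.0 m

17.0 m


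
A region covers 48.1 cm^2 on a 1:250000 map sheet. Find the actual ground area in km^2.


ground_area = 48.1 * (250000/100)^2 = 300625000.0 m^2 = 300.625 km^2

300.625 km^2


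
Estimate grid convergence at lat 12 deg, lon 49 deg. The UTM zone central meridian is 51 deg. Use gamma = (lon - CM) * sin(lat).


gamma = (49 - 51) * sin(12) = -2 * 0.207912 = -0.416 degrees

-0.416 degrees


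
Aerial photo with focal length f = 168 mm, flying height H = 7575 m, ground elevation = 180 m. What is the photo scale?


scale = f / (H - h) = 168 mm / 7395 m = 168 / 7395000 = 1:44018

1:44018


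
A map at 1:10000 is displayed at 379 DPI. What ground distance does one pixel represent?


pixel_cm = 2.54 / 379 ≈ 0.006702 cm
ground = pixel_cm * 10000 / 100 = 2.54 * 10000 / (379 * 100) = 25400 / 37900 ≈ 0.67 m

0.67 m


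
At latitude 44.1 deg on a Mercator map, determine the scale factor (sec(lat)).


SF = 1 / cos(44.1) = 1 / 0.718126 = 1.393

1.393


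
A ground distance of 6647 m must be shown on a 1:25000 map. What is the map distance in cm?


map_cm = 6647 * 100 / 25000 = 26.588 cm ≈ 26.59 cm

26.59 cm


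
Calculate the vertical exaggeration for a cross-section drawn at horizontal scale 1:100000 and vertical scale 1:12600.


VE = horizontal_scale / vertical_scale = 100000 / 12600 ≈ 7.9

7.9x


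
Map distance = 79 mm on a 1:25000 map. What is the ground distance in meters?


ground = 79 mm * 25000 / 1000 = 1975.0 m

1975.0 m


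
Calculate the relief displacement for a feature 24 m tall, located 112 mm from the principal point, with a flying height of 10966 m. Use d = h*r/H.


d = h * r / H = 24 * 112 / 10966 = 0.25 mm

0.25 mm


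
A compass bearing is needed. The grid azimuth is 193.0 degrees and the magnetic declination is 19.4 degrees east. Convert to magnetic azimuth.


magnetic azimuth = grid azimuth - declination (east +ve)
mag_az = 193.0 - 19.4 = 173.6 degrees

173.6 degrees


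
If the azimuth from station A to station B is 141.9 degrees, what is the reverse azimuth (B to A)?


back azimuth = (141.9 + 180) mod 360 = 321.9 degrees

321.9 degrees


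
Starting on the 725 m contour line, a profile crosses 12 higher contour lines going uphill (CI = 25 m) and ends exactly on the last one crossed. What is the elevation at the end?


elevation = 725 + 12 * 25 = 1025 m

1025 m


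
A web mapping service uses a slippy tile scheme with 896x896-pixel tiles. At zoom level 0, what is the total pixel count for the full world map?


tiles per axis = 2^0 = 1
total tiles = 1^2 = 1
pixels per axis = 1 * 896 = 896
total pixels = 896^2 = 802816

802816 pixels


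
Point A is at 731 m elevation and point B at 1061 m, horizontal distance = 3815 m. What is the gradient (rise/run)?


gradient = (1061 - 731) / 3815 = 330 / 3815 = 0.0865

0.0865


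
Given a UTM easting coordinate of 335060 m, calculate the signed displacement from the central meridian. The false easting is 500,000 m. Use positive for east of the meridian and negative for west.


displacement = 335060 - 500000 = -164940 m

-164940 m


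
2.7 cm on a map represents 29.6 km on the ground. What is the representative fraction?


ground = 29.6 km = 2960000 cm; RF denominator = ground / map = 2960000 / 2.7 ≈ 1096296; RF = 1:1096296

1:1096296


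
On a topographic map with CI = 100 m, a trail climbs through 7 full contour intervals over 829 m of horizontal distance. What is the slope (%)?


elevation change = 7 * 100 = 700 m
slope = 700 / 829 * 100 = 84.4%

84.4%


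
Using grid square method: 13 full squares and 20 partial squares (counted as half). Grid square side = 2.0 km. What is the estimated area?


effective squares = 13 + 20 * 0.5 = 23.0
area = 23.0 * 4.0 = 92.0 km^2

92.0 km^2


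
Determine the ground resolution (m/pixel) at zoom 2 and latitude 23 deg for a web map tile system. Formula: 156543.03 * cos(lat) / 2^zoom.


res = 156543.03 * cos(23) / 2^2 = 156543.03 * 0.92050485 / 4 = 36024.65 m/pixel

36024.65 m/pixel


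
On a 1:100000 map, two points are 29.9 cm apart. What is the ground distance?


ground = 29.9 cm * 100000 / 100 = 29900.0 m = 29.9 km

29.9 km


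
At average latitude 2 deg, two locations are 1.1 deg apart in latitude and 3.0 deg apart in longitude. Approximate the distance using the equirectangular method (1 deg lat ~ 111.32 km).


dlat_km = 1.1 * 111.32 = 122.452
dlon_km = 3.0 * 111.32 * cos(2) ≈ 333.757
dist = sqrt(122.452^2 + 333.757^2) ≈ 355.5 km

355.5 km


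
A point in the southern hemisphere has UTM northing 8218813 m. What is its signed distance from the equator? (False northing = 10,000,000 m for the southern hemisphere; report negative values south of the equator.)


For southern: actual = 8218813 - 10000000 = -1781187 m

-1781187 m


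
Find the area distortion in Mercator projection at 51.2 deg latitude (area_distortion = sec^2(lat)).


area_distortion = 1/cos^2(51.2) = 2.547

2.547


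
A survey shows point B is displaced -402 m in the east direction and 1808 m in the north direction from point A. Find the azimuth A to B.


az = atan2(-402, 1808) = -12.5 deg
adjusted to 0-360: 347.5 degrees

347.5 degrees


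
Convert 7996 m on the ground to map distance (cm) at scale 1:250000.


map_cm = 7996 * 100 / 250000 = 3.1984 cm ≈ 3.2 cm

3.2 cm


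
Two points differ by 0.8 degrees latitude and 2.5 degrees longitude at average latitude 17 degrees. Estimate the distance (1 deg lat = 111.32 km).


dlat_km = 0.8 * 111.32 = 89.056
dlon_km = 2.5 * 111.32 * cos(17) ≈ 266.14
dist = sqrt(89.056^2 + 266.14^2) ≈ 280.6 km

280.6 km


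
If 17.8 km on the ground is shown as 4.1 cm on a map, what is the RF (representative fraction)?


ground = 17.8 km = 1780000 cm; RF denominator = ground / map = 1780000 / 4.1 ≈ 434146; RF = 1:434146

1:434146


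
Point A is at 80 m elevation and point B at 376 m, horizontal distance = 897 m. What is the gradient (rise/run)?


gradient = (376 - 80) / 897 = 296 / 897 = 0.33

0.33


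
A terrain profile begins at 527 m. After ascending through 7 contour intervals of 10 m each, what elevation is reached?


elevation = 527 + 7 * 10 = 597 m

597 m


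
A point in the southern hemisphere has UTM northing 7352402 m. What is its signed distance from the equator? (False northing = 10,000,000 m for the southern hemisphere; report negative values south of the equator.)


For southern: actual = 7352402 - 10000000 = -2647598 m

-2647598 m


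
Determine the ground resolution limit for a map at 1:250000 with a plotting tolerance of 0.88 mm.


ground = 0.88 mm * 250000 / 1000 = 220.0 m

220.0 m


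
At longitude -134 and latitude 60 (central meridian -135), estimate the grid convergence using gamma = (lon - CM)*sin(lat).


gamma = (-134 - -135) * sin(60) = 1 * 0.866025 = 0.866 degrees

0.866 degrees


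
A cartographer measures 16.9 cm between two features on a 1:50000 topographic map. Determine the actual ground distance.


ground = 16.9 cm * 50000 / 100 = 8450.0 m = 8.45 km

8.45 km


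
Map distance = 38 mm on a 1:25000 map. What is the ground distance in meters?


ground = 38 mm * 25000 / 1000 = 950.0 m

950.0 m


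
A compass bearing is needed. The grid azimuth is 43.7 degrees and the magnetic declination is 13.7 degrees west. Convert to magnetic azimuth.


magnetic azimuth = grid azimuth - declination (east +ve)
mag_az = 43.7 - -13.7 = 57.4 degrees

57.4 degrees


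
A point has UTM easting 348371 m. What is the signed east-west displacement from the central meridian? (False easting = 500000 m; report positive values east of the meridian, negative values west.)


displacement = 348371 - 500000 = -151629 m

-151629 m


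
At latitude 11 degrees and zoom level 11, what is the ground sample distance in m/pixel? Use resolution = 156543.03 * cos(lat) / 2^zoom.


res = 156543.03 * cos(11) / 2^11 = 156543.03 * 0.98162718 / 2048 = 75.03 m/pixel

75.03 m/pixel


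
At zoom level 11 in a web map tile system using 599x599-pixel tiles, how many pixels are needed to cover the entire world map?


tiles per axis = 2^11 = 2048
total tiles = 2048^2 = 4194304
pixels per axis = 2048 * 599 = 1226752
total pixels = 1226752^2 = 1504920469504

1504920469504 pixels


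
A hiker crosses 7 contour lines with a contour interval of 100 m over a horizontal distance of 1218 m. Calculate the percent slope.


elevation change = 7 * 100 = 700 m
slope = 700 / 1218 * 100 = 57.5%

57.5%


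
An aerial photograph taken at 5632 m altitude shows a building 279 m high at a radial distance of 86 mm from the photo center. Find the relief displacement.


d = h * r / H = 279 * 86 / 5632 = 4.26 mm

4.26 mm


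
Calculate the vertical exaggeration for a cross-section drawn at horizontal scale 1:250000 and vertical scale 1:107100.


VE = horizontal_scale / vertical_scale = 250000 / 107100 ≈ 2.3

2.3x


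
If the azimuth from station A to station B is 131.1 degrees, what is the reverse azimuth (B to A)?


back azimuth = (131.1 + 180) mod 360 = 311.1 degrees

311.1 degrees


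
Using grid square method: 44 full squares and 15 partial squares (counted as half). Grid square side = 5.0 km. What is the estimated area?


effective squares = 44 + 15 * 0.5 = 51.5
area = 51.5 * 25.0 = 1287.5 km^2

1287.5 km^2


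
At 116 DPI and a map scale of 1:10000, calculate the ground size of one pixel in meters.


pixel_cm = 2.54 / 116 ≈ 0.021897 cm
ground = pixel_cm * 10000 / 100 = 2.54 * 10000 / (116 * 100) = 25400 / 11600 ≈ 2.19 m

2.19 m


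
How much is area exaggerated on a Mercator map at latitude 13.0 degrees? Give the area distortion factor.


area_distortion = 1/cos^2(13.0) = 1.053

1.053


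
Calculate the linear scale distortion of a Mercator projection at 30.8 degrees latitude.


SF = 1 / cos(30.8) = 1 / 0.85896 = 1.164

1.164


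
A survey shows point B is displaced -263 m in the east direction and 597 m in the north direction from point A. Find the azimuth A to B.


az = atan2(-263, 597) = -23.8 deg
adjusted to 0-360: 336.2 degrees

336.2 degrees


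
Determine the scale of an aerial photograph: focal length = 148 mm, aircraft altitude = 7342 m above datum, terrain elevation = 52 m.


scale = f / (H - h) = 148 mm / 7290 m = 148 / 7290000 = 1:49257

1:49257


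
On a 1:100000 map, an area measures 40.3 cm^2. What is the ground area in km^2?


ground_area = 40.3 * (100000/100)^2 = 40300000.0 m^2 = 40.3 km^2

40.3 km^2


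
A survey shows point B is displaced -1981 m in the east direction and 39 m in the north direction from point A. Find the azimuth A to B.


az = atan2(-1981, 39) = -88.9 deg
adjusted to 0-360: 271.1 degrees

271.1 degrees


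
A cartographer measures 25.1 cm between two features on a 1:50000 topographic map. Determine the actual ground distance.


ground = 25.1 cm * 50000 / 100 = 12550.0 m = 12.55 km

12.55 km


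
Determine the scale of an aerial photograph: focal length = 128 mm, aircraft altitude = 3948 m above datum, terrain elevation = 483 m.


scale = f / (H - h) = 128 mm / 3465 m = 128 / 3465000 = 1:27070

1:27070


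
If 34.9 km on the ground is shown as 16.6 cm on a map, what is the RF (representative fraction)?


ground = 34.9 km = 3490000 cm; RF denominator = ground / map = 3490000 / 16.6 ≈ 210241; RF = 1:210241

1:210241


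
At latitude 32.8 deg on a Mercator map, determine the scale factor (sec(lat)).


SF = 1 / cos(32.8) = 1 / 0.840567 = 1.19

1.19


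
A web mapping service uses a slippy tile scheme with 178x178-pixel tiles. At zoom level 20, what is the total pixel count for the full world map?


tiles per axis = 2^20 = 1048576
total tiles = 1048576^2 = 1099511627776
pixels per axis = 1048576 * 178 = 186646528
total pixels = 186646528^2 = 34836926414454784

34836926414454784 pixels


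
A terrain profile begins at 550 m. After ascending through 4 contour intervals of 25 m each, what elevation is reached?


elevation = 550 + 4 * 25 = 650 m

650 m


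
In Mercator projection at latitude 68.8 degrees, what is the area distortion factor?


area_distortion = 1/cos^2(68.8) = 7.647

7.647


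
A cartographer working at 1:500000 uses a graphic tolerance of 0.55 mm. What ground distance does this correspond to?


ground = 0.55 mm * 500000 / 1000 = 275.0 m

275.0 m


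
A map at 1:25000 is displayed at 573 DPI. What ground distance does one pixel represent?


pixel_cm = 2.54 / 573 ≈ 0.004433 cm
ground = pixel_cm * 25000 / 100 = 2.54 * 25000 / (573 * 100) = 63500 / 57300 ≈ 1.11 m

1.11 m


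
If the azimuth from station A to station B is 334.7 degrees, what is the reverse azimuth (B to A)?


back azimuth = (334.7 + 180) mod 360 = 154.7 degrees

154.7 degrees


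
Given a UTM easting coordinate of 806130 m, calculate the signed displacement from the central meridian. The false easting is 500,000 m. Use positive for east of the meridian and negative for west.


displacement = 806130 - 500000 = 306130 m

306130 m


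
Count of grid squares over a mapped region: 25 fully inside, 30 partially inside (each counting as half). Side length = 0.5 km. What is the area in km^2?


effective squares = 25 + 30 * 0.5 = 40.0
area = 40.0 * 0.25 = 10.0 km^2

10.0 km^2


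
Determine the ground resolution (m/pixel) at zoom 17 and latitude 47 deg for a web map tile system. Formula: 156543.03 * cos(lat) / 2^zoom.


res = 156543.03 * cos(47) / 2^17 = 156543.03 * 0.68199836 / 131072 = 0.81 m/pixel

0.81 m/pixel


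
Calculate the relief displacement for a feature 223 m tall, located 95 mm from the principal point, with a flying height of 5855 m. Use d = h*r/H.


d = h * r / H = 223 * 95 / 5855 = 3.62 mm

3.62 mm


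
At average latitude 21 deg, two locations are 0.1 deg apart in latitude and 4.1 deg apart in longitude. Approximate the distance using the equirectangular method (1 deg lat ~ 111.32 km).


dlat_km = 0.1 * 111.32 = 11.132
dlon_km = 4.1 * 111.32 * cos(21) ≈ 426.097
dist = sqrt(11.132^2 + 426.097^2) ≈ 426.2 km

426.2 km


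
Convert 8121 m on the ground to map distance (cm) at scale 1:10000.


map_cm = 8121 * 100 / 10000 = 81.21 cm

81.21 cm


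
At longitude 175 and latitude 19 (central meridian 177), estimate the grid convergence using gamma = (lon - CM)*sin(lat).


gamma = (175 - 177) * sin(19) = -2 * 0.325568 = -0.651 degrees

-0.651 degrees


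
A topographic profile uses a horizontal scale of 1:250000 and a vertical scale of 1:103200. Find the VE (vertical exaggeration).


VE = horizontal_scale / vertical_scale = 250000 / 103200 ≈ 2.4

2.4x


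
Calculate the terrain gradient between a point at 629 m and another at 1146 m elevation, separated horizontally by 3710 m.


gradient = (1146 - 629) / 3710 = 517 / 3710 = 0.1394

0.1394


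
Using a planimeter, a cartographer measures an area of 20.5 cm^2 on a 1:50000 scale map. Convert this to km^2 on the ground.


ground_area = 20.5 * (50000/100)^2 = 5125000.0 m^2 = 5.125 km^2

5.125 km^2


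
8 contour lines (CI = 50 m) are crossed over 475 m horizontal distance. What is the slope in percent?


elevation change = 8 * 50 = 400 m
slope = 400 / 475 * 100 = 84.2%

84.2%


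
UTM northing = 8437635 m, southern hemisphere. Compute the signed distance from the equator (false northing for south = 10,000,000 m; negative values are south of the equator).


For southern: actual = 8437635 - 10000000 = -1562365 m

-1562365 m


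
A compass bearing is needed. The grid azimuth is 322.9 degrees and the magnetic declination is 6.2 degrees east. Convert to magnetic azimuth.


magnetic azimuth = grid azimuth - declination (east +ve)
mag_az = 322.9 - 6.2 = 316.7 degrees

316.7 degrees


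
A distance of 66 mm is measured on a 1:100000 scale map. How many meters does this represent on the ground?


ground = 66 mm * 100000 / 1000 = 6600.0 m

6600.0 m


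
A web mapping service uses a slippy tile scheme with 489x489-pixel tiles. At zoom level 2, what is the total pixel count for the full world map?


tiles per axis = 2^2 = 4
total tiles = 4^2 = 16
pixels per axis = 4 * 489 = 1956
total pixels = 1956^2 = 3825936

3825936 pixels


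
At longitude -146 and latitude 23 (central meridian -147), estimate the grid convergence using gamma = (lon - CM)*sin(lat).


gamma = (-146 - -147) * sin(23) = 1 * 0.390731 = 0.391 degrees

0.391 degrees


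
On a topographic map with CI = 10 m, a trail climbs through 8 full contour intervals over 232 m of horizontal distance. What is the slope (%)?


elevation change = 8 * 10 = 80 m
slope = 80 / 232 * 100 = 34.5%

34.5%


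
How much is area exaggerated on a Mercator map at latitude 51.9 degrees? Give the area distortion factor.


area_distortion = 1/cos^2(51.9) = 2.627

2.627


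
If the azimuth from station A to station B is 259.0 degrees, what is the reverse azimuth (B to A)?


back azimuth = (259.0 + 180) mod 360 = 79.0 degrees

79.0 degrees


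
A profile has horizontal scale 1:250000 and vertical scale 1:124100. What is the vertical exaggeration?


VE = horizontal_scale / vertical_scale = 250000 / 124100 ≈ 2.0

2.0x


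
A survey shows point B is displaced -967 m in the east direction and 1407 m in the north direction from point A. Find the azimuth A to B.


az = atan2(-967, 1407) = -34.5 deg
adjusted to 0-360: 325.5 degrees

325.5 degrees


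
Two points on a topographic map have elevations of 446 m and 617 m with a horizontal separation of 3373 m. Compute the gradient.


gradient = (617 - 446) / 3373 = 171 / 3373 = 0.0507

0.0507


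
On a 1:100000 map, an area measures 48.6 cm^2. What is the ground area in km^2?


ground_area = 48.6 * (100000/100)^2 = 48600000.0 m^2 = 48.6 km^2

48.6 km^2


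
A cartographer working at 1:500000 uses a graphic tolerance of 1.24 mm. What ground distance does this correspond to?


ground = 1.24 mm * 500000 / 1000 = 620.0 m

620.0 m


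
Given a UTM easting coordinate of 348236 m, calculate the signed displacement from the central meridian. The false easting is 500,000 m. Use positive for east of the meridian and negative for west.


displacement = 348236 - 500000 = -151764 m

-151764 m


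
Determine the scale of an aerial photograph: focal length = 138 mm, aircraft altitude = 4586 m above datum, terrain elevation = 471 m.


scale = f / (H - h) = 138 mm / 4115 m = 138 / 4115000 = 1:29819

1:29819


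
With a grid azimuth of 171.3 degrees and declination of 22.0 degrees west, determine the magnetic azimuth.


magnetic azimuth = grid azimuth - declination (east +ve)
mag_az = 171.3 - -22.0 = 193.3 degrees

193.3 degrees


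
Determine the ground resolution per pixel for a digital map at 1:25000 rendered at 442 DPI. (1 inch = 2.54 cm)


pixel_cm = 2.54 / 442 ≈ 0.005747 cm
ground = pixel_cm * 25000 / 100 = 2.54 * 25000 / (442 * 100) = 63500 / 44200 ≈ 1.44 m

1.44 m


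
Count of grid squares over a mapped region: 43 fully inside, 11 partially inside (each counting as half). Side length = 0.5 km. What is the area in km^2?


effective squares = 43 + 11 * 0.5 = 48.5
area = 48.5 * 0.25 = 12.125 km^2

12.125 km^2


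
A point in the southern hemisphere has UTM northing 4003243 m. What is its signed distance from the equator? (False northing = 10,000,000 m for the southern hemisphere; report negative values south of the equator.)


For southern: actual = 4003243 - 10000000 = -5996757 m

-5996757 m


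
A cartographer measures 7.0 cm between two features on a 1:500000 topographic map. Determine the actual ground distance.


ground = 7.0 cm * 500000 / 100 = 35000.0 m = 35.0 km

35.0 km


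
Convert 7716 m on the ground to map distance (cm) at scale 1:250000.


map_cm = 7716 * 100 / 250000 = 3.0864 cm ≈ 3.09 cm

3.09 cm


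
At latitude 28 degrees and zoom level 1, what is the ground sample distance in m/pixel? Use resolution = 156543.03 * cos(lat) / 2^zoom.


res = 156543.03 * cos(28) / 2^1 = 156543.03 * 0.88294759 / 2 = 69109.65 m/pixel

69109.65 m/pixel


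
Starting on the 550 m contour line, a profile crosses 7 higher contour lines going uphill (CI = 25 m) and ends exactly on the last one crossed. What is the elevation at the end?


elevation = 550 + 7 * 25 = 725 m

725 m


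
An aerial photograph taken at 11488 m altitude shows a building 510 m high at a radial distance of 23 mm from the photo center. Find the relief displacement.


d = h * r / H = 510 * 23 / 11488 = 1.02 mm

1.02 mm


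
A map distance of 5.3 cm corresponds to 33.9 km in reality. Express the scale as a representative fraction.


ground = 33.9 km = 3390000 cm; RF denominator = ground / map = 3390000 / 5.3 ≈ 639623; RF = 1:639623

1:639623


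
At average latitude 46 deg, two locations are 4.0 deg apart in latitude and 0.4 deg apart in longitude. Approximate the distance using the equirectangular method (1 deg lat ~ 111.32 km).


dlat_km = 4.0 * 111.32 = 445.28
dlon_km = 0.4 * 111.32 * cos(46) ≈ 30.932
dist = sqrt(445.28^2 + 30.932^2) ≈ 446.4 km

446.4 km


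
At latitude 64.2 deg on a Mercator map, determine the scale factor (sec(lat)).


SF = 1 / cos(64.2) = 1 / 0.435231 = 2.298

2.298


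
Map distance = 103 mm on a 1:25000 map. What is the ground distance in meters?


ground = 103 mm * 25000 / 1000 = 2575.0 m

2575.0 m


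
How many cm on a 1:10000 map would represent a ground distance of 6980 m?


map_cm = 6980 * 100 / 10000 = 69.8 cm

69.8 cm


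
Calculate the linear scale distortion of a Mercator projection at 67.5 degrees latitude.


SF = 1 / cos(67.5) = 1 / 0.382683 = 2.613

2.613


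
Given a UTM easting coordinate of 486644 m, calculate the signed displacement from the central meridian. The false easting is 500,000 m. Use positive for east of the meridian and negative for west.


displacement = 486644 - 500000 = -13356 m

-13356 m


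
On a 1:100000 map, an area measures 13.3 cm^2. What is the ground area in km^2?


ground_area = 13.3 * (100000/100)^2 = 13300000.0 m^2 = 13.3 km^2

13.3 km^2


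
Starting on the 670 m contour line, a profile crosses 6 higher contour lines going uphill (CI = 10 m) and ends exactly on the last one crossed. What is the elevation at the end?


elevation = 670 + 6 * 10 = 730 m

730 m


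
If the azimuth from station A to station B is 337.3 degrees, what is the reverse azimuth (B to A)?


back azimuth = (337.3 + 180) mod 360 = 157.3 degrees

157.3 degrees


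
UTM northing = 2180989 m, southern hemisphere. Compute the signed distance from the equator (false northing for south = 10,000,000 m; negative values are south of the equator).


For southern: actual = 2180989 - 10000000 = -7819011 m

-7819011 m


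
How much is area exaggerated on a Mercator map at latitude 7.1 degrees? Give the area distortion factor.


area_distortion = 1/cos^2(7.1) = 1.016

1.016


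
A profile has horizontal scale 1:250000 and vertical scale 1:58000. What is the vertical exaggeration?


VE = horizontal_scale / vertical_scale = 250000 / 58000 ≈ 4.3

4.3x


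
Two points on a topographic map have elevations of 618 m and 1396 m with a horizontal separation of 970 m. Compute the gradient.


gradient = (1396 - 618) / 970 = 778 / 970 = 0.8021

0.8021


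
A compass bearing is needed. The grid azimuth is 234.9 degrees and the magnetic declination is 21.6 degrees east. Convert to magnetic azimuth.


magnetic azimuth = grid azimuth - declination (east +ve)
mag_az = 234.9 - 21.6 = 213.3 degrees

213.3 degrees


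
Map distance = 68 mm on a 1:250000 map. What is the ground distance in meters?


ground = 68 mm * 250000 / 1000 = 17000.0 m

17000.0 m


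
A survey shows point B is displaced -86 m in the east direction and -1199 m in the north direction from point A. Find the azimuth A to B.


az = atan2(-86, -1199) = -175.9 deg
adjusted to 0-360: 184.1 degrees

184.1 degrees


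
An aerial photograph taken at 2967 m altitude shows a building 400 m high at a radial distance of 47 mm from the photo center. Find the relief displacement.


d = h * r / H = 400 * 47 / 2967 = 6.34 mm

6.34 mm


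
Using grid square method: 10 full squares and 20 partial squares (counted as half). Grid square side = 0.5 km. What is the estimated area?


effective squares = 10 + 20 * 0.5 = 20.0
area = 20.0 * 0.25 = 5.0 km^2

5.0 km^2


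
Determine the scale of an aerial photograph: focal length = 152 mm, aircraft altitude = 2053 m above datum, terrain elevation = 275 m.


scale = f / (H - h) = 152 mm / 1778 m = 152 / 1778000 = 1:11697

1:11697


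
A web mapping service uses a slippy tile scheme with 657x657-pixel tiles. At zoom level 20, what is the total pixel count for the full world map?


tiles per axis = 2^20 = 1048576
total tiles = 1048576^2 = 1099511627776
pixels per axis = 1048576 * 657 = 688914432
total pixels = 688914432^2 = 474603094617882624

474603094617882624 pixels


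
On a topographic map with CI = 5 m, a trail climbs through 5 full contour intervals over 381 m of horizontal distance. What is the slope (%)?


elevation change = 5 * 5 = 25 m
slope = 25 / 381 * 100 = 6.6%

6.6%


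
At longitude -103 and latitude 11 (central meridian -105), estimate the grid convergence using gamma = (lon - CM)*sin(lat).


gamma = (-103 - -105) * sin(11) = 2 * 0.190809 = 0.382 degrees

0.382 degrees


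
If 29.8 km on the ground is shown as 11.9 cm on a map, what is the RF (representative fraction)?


ground = 29.8 km = 2980000 cm; RF denominator = ground / map = 2980000 / 11.9 ≈ 250420; RF = 1:250420

1:250420


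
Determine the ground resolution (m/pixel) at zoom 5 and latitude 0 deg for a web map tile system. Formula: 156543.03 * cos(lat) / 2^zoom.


res = 156543.03 * cos(0) / 2^5 = 156543.03 * 1.0 / 32 = 4891.97 m/pixel

4891.97 m/pixel


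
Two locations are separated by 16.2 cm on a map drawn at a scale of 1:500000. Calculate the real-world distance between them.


ground = 16.2 cm * 500000 / 100 = 81000.0 m = 81.0 km

81.0 km


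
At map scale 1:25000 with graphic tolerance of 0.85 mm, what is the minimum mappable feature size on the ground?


ground = 0.85 mm * 25000 / 1000 = 21.25 m

21.25 m


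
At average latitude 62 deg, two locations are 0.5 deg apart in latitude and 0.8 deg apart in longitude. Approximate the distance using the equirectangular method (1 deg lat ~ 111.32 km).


dlat_km = 0.5 * 111.32 = 55.66
dlon_km = 0.8 * 111.32 * cos(62) ≈ 41.809
dist = sqrt(55.66^2 + 41.809^2) ≈ 69.6 km

69.6 km


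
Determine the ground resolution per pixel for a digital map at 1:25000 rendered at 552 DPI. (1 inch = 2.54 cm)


pixel_cm = 2.54 / 552 ≈ 0.004601 cm
ground = pixel_cm * 25000 / 100 = 2.54 * 25000 / (552 * 100) = 63500 / 55200 ≈ 1.15 m

1.15 m


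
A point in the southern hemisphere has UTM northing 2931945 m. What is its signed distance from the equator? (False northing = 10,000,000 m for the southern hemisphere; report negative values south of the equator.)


For southern: actual = 2931945 - 10000000 = -7068055 m

-7068055 m


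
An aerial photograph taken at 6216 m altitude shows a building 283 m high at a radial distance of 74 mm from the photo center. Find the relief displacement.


d = h * r / H = 283 * 74 / 6216 = 3.37 mm

3.37 mm


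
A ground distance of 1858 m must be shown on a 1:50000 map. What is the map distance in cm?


map_cm = 1858 * 100 / 50000 = 3.716 cm ≈ 3.72 cm

3.72 cm


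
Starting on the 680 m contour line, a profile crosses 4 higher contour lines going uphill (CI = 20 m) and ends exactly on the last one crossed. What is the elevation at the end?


elevation = 680 + 4 * 20 = 760 m

760 m


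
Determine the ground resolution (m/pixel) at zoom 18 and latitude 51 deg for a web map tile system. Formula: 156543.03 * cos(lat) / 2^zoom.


res = 156543.03 * cos(51) / 2^18 = 156543.03 * 0.62932039 / 262144 = 0.38 m/pixel

0.38 m/pixel


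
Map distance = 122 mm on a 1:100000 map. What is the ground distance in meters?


ground = 122 mm * 100000 / 1000 = 12200.0 m

12200.0 m


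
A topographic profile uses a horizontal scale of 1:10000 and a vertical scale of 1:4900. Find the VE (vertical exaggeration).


VE = horizontal_scale / vertical_scale = 10000 / 4900 ≈ 2.0

2.0x


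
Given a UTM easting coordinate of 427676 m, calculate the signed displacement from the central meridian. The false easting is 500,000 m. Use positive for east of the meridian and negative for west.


displacement = 427676 - 500000 = -72324 m

-72324 m


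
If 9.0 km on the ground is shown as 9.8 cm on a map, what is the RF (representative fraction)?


ground = 9.0 km = 900000 cm; RF denominator = ground / map = 900000 / 9.8 ≈ 91837; RF = 1:91837

1:91837


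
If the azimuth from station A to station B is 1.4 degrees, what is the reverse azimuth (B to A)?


back azimuth = (1.4 + 180) mod 360 = 181.4 degrees

181.4 degrees


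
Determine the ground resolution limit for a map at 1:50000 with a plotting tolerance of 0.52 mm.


ground = 0.52 mm * 50000 / 1000 = 26.0 m

26.0 m


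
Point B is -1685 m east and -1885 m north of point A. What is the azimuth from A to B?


az = atan2(-1685, -1885) = -138.2 deg
adjusted to 0-360: 221.8 degrees

221.8 degrees


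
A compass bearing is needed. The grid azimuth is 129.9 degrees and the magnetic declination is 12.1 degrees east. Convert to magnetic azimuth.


magnetic azimuth = grid azimuth - declination (east +ve)
mag_az = 129.9 - 12.1 = 117.8 degrees

117.8 degrees


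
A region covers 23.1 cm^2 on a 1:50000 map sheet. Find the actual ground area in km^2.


ground_area = 23.1 * (50000/100)^2 = 5775000.0 m^2 = 5.775 km^2

5.775 km^2


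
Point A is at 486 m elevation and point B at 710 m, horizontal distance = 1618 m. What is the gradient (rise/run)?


gradient = (710 - 486) / 1618 = 224 / 1618 = 0.1384

0.1384


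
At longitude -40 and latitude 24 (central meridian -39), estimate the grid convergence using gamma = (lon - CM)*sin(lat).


gamma = (-40 - -39) * sin(24) = -1 * 0.406737 = -0.407 degrees

-0.407 degrees


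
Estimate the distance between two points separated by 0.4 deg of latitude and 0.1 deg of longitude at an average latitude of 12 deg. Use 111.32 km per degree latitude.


dlat_km = 0.4 * 111.32 = 44.528
dlon_km = 0.1 * 111.32 * cos(12) ≈ 10.889
dist = sqrt(44.528^2 + 10.889^2) ≈ 45.8 km

45.8 km


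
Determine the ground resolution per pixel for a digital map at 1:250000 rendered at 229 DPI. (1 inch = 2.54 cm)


pixel_cm = 2.54 / 229 ≈ 0.011092 cm
ground = pixel_cm * 250000 / 100 = 2.54 * 250000 / (229 * 100) = 635000 / 22900 ≈ 27.73 m

27.73 m


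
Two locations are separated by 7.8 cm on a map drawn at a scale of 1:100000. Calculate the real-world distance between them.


ground = 7.8 cm * 100000 / 100 = 7800.0 m = 7.8 km

7.8 km


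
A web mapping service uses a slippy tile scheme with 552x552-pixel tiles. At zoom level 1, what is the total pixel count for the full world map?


tiles per axis = 2^1 = 2
total tiles = 2^2 = 4
pixels per axis = 2 * 552 = 1104
total pixels = 1104^2 = 1218816

1218816 pixels


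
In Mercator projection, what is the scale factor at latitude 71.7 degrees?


SF = 1 / cos(71.7) = 1 / 0.313992 = 3.185

3.185


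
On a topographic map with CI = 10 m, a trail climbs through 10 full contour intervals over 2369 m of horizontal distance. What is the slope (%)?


elevation change = 10 * 10 = 100 m
slope = 100 / 2369 * 100 = 4.2%

4.2%


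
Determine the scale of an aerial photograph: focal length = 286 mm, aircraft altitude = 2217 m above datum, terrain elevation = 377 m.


scale = f / (H - h) = 286 mm / 1840 m = 286 / 1840000 = 1:6434

1:6434


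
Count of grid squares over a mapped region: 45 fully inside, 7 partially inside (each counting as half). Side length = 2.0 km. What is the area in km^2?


effective squares = 45 + 7 * 0.5 = 48.5
area = 48.5 * 4.0 = 194.0 km^2

194.0 km^2


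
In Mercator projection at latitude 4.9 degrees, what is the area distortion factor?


area_distortion = 1/cos^2(4.9) = 1.007

1.007


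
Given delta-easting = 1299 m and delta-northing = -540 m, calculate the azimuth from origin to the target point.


az = atan2(1299, -540) = 112.6 deg
adjusted to 0-360: 112.6 degrees

112.6 degrees


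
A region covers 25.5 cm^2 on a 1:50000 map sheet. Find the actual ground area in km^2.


ground_area = 25.5 * (50000/100)^2 = 6375000.0 m^2 = 6.375 km^2

6.375 km^2


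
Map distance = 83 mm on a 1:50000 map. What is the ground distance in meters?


ground = 83 mm * 50000 / 1000 = 4150.0 m

4150.0 m


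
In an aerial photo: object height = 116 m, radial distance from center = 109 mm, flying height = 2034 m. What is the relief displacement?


d = h * r / H = 116 * 109 / 2034 = 6.22 mm

6.22 mm


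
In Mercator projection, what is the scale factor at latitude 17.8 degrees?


SF = 1 / cos(17.8) = 1 / 0.952129 = 1.05

1.05


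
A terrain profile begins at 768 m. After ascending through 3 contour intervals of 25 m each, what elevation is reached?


elevation = 768 + 3 * 25 = 843 m

843 m


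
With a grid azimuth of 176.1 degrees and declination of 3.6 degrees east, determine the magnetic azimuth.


magnetic azimuth = grid azimuth - declination (east +ve)
mag_az = 176.1 - 3.6 = 172.5 degrees

172.5 degrees


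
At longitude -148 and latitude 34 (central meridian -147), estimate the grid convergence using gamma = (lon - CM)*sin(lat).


gamma = (-148 - -147) * sin(34) = -1 * 0.559193 = -0.559 degrees

-0.559 degrees


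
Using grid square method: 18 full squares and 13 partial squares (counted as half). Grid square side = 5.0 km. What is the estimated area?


effective squares = 18 + 13 * 0.5 = 24.5
area = 24.5 * 25.0 = 612.5 km^2

612.5 km^2


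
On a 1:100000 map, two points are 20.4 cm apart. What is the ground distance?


ground = 20.4 cm * 100000 / 100 = 20400.0 m = 20.4 km

20.4 km


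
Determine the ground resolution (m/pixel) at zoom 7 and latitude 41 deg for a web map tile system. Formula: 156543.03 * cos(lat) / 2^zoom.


res = 156543.03 * cos(41) / 2^7 = 156543.03 * 0.75470958 / 128 = 923.0 m/pixel

923.0 m/pixel


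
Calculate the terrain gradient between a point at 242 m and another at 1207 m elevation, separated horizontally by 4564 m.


gradient = (1207 - 242) / 4564 = 965 / 4564 = 0.2114

0.2114


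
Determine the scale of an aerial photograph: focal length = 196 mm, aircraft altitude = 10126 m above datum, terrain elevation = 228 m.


scale = f / (H - h) = 196 mm / 9898 m = 196 / 9898000 = 1:50500

1:50500


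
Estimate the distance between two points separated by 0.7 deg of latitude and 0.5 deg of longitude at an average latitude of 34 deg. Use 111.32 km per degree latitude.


dlat_km = 0.7 * 111.32 = 77.924
dlon_km = 0.5 * 111.32 * cos(34) ≈ 46.144
dist = sqrt(77.924^2 + 46.144^2) ≈ 90.6 km

90.6 km


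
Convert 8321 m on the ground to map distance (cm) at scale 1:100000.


map_cm = 8321 * 100 / 100000 = 8.321 cm ≈ 8.32 cm

8.32 cm


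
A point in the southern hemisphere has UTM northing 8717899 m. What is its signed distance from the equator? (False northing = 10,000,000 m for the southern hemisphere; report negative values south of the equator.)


For southern: actual = 8717899 - 10000000 = -1282101 m

-1282101 m


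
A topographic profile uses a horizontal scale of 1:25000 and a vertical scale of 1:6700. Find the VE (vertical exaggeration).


VE = horizontal_scale / vertical_scale = 25000 / 6700 ≈ 3.7

3.7x


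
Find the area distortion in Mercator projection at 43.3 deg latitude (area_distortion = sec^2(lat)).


area_distortion = 1/cos^2(43.3) = 1.888

1.888


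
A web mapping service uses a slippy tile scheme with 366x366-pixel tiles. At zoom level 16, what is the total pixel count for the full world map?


tiles per axis = 2^16 = 65536
total tiles = 65536^2 = 4294967296
pixels per axis = 65536 * 366 = 23986176
total pixels = 23986176^2 = 575336639102976

575336639102976 pixels


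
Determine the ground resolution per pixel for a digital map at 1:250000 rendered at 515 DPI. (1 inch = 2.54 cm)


pixel_cm = 2.54 / 515 ≈ 0.004932 cm
ground = pixel_cm * 250000 / 100 = 2.54 * 250000 / (515 * 100) = 635000 / 51500 ≈ 12.33 m

12.33 m


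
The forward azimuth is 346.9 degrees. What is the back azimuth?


back azimuth = (346.9 + 180) mod 360 = 166.9 degrees

166.9 degrees


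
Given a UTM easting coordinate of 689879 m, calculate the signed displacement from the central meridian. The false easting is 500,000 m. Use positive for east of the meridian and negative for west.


displacement = 689879 - 500000 = 189879 m

189879 m


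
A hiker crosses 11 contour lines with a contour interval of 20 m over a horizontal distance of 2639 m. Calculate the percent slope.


elevation change = 11 * 20 = 220 m
slope = 220 / 2639 * 100 = 8.3%

8.3%


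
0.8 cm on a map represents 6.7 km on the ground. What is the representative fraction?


ground = 6.7 km = 670000 cm; RF denominator = ground / map = 670000 / 0.8 = 837500; RF = 1:837500

1:837500


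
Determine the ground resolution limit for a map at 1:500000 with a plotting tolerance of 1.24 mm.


ground = 1.24 mm * 500000 / 1000 = 620.0 m

620.0 m


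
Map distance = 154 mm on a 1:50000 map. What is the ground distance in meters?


ground = 154 mm * 50000 / 1000 = 7700.0 m

7700.0 m


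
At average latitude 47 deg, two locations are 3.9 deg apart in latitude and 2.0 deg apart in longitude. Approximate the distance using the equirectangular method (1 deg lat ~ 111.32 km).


dlat_km = 3.9 * 111.32 = 434.148
dlon_km = 2.0 * 111.32 * cos(47) ≈ 151.84
dist = sqrt(434.148^2 + 151.84^2) ≈ 459.9 km

459.9 km


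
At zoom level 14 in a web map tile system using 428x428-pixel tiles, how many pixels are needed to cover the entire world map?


tiles per axis = 2^14 = 16384
total tiles = 16384^2 = 268435456
pixels per axis = 16384 * 428 = 7012352
total pixels = 7012352^2 = 49173080571904

49173080571904 pixels


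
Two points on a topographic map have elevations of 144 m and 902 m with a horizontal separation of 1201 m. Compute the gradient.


gradient = (902 - 144) / 1201 = 758 / 1201 = 0.6311

0.6311


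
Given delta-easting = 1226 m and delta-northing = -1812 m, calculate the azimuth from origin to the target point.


az = atan2(1226, -1812) = 145.9 deg
adjusted to 0-360: 145.9 degrees

145.9 degrees


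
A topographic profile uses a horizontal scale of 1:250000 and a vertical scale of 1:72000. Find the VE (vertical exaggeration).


VE = horizontal_scale / vertical_scale = 250000 / 72000 ≈ 3.5

3.5x


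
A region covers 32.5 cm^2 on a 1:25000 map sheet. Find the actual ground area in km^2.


ground_area = 32.5 * (25000/100)^2 = 2031250.0 m^2 = 2.03125 km^2 ≈ 2.031 km^2

2.031 km^2


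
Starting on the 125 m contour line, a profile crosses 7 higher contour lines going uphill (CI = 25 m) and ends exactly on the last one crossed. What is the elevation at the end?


elevation = 125 + 7 * 25 = 300 m

300 m


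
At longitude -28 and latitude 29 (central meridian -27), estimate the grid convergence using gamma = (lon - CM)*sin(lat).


gamma = (-28 - -27) * sin(29) = -1 * 0.48481 = -0.485 degrees

-0.485 degrees
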